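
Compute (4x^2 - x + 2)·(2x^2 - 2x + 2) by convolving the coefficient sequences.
Ascending coefficients: a = [2, -1, 4], b = [2, -2, 2]. c[0] = 2×2 = 4; c[1] = 2×-2 + -1×2 = -6; c[2] = 2×2 + -1×-2 + 4×2 = 14; c[3] = -1×2 + 4×-2 = -10; c[4] = 4×2 = 8. Result coefficients: [4, -6, 14, -10, 8] → 8x^4 - 10x^3 + 14x^2 - 6x + 4

8x^4 - 10x^3 + 14x^2 - 6x + 4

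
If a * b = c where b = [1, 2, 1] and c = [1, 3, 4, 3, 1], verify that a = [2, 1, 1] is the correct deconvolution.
Forward-compute [2, 1, 1] * [1, 2, 1]: c[0] = 2×1 = 2; c[1] = 2×2 + 1×1 = 5; c[2] = 2×1 + 1×2 + 1×1 = 5; c[3] = 1×1 + 1×2 = 3; c[4] = 1×1 = 1 → [2, 5, 5, 3, 1]. Does not match given c = [1, 3, 4, 3, 1].

Not verified. [2, 1, 1] * [1, 2, 1] = [2, 5, 5, 3, 1], which differs from [1, 3, 4, 3, 1] at index 0.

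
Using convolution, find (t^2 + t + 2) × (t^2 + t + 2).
Ascending coefficients: a = [2, 1, 1], b = [2, 1, 1]. c[0] = 2×2 = 4; c[1] = 2×1 + 1×2 = 4; c[2] = 2×1 + 1×1 + 1×2 = 5; c[3] = 1×1 + 1×1 = 2; c[4] = 1×1 = 1. Result coefficients: [4, 4, 5, 2, 1] → t^4 + 2t^3 + 5t^2 + 4t + 4

t^4 + 2t^3 + 5t^2 + 4t + 4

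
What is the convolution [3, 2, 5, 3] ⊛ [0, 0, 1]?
y[0] = 3×0 = 0; y[1] = 3×0 + 2×0 = 0; y[2] = 3×1 + 2×0 + 5×0 = 3; y[3] = 2×1 + 5×0 + 3×0 = 2; y[4] = 5×1 + 3×0 = 5; y[5] = 3×1 = 3

[0, 0, 3, 2, 5, 3]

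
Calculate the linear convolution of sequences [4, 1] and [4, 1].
y[0] = 4×4 = 16; y[1] = 4×1 + 1×4 = 8; y[2] = 1×1 = 1

[16, 8, 1]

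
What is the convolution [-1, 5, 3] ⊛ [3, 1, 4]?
y[0] = -1×3 = -3; y[1] = -1×1 + 5×3 = 14; y[2] = -1×4 + 5×1 + 3×3 = 10; y[3] = 5×4 + 3×1 = 23; y[4] = 3×4 = 12

[-3, 14, 10, 23, 12]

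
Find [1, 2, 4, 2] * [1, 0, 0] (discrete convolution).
y[0] = 1×1 = 1; y[1] = 1×0 + 2×1 = 2; y[2] = 1×0 + 2×0 + 4×1 = 4; y[3] = 2×0 + 4×0 + 2×1 = 2; y[4] = 4×0 + 2×0 = 0; y[5] = 2×0 = 0

[1, 2, 4, 2, 0, 0]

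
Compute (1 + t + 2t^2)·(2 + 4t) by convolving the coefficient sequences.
Ascending coefficients: a = [1, 1, 2], b = [2, 4]. c[0] = 1×2 = 2; c[1] = 1×4 + 1×2 = 6; c[2] = 1×4 + 2×2 = 8; c[3] = 2×4 = 8. Result coefficients: [2, 6, 8, 8] → 2 + 6t + 8t^2 + 8t^3

2 + 6t + 8t^2 + 8t^3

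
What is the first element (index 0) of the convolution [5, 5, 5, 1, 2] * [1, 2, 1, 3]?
Use y[k] = Σ_i a[i]·b[k-i] at k=0. y[0] = 5×1 = 5

5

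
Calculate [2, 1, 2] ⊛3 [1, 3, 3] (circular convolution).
Use y[k] = Σ_j x[j]·h[(k-j) mod 3]. y[0] = 2×1 + 1×3 + 2×3 = 11; y[1] = 2×3 + 1×1 + 2×3 = 13; y[2] = 2×3 + 1×3 + 2×1 = 11. Result: [11, 13, 11]

[11, 13, 11]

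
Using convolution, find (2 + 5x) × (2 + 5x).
Ascending coefficients: a = [2, 5], b = [2, 5]. c[0] = 2×2 = 4; c[1] = 2×5 + 5×2 = 20; c[2] = 5×5 = 25. Result coefficients: [4, 20, 25] → 4 + 20x + 25x^2

4 + 20x + 25x^2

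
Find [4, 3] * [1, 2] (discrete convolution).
y[0] = 4×1 = 4; y[1] = 4×2 + 3×1 = 11; y[2] = 3×2 = 6

[4, 11, 6]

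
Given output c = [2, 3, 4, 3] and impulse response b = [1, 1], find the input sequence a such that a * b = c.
Deconvolve c=[2, 3, 4, 3] by b=[1, 1]. Since b[0]=1, solve forward: a[0] = c[0] / 1 = 2; a[1] = (c[1] - 2×1) / 1 = 1; a[2] = (c[2] - 1×1) / 1 = 3. So a = [2, 1, 3]. Check by forward convolution: c[0] = 2×1 = 2; c[1] = 2×1 + 1×1 = 3; c[2] = 1×1 + 3×1 = 4; c[3] = 3×1 = 3

[2, 1, 3]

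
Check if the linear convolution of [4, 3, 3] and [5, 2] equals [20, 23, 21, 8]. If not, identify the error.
Recompute linear convolution of [4, 3, 3] and [5, 2]: y[0] = 4×5 = 20; y[1] = 4×2 + 3×5 = 23; y[2] = 3×2 + 3×5 = 21; y[3] = 3×2 = 6 → [20, 23, 21, 6]. Compare to given [20, 23, 21, 8]: they differ at index 3: given 8, correct 6, so answer: No

No. Error at index 3: given 8, correct 6.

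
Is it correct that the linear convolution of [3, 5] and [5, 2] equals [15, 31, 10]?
Recompute linear convolution of [3, 5] and [5, 2]: y[0] = 3×5 = 15; y[1] = 3×2 + 5×5 = 31; y[2] = 5×2 = 10 → [15, 31, 10]. Given [15, 31, 10] matches, so answer: Yes

Yes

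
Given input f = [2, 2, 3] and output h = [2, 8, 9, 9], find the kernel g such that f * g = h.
Output length 4 = len(f) + len(g) - 1 ⇒ len(g) = 2. Solve g forward using g[k] = (h[k] - Σ_{i≥1} f[i]·g[k-i]) / f[0]: g[0] = h[0] / f[0] = 2 / 2 = 1; g[1] = (h[1] - 2×1) / f[0] = (8 - 2×1) / 2 = 3. So g = [1, 3]. Forward-check [2, 2, 3] * [1, 3]: h[0] = 2×1 = 2; h[1] = 2×3 + 2×1 = 8; h[2] = 2×3 + 3×1 = 9; h[3] = 3×3 = 9 → [2, 8, 9, 9] ✓

[1, 3]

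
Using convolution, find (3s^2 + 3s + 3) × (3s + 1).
Ascending coefficients: a = [3, 3, 3], b = [1, 3]. c[0] = 3×1 = 3; c[1] = 3×3 + 3×1 = 12; c[2] = 3×3 + 3×1 = 12; c[3] = 3×3 = 9. Result coefficients: [3, 12, 12, 9] → 9s^3 + 12s^2 + 12s + 3

9s^3 + 12s^2 + 12s + 3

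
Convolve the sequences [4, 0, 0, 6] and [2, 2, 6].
y[0] = 4×2 = 8; y[1] = 4×2 + 0×2 = 8; y[2] = 4×6 + 0×2 + 0×2 = 24; y[3] = 0×6 + 0×2 + 6×2 = 12; y[4] = 0×6 + 6×2 = 12; y[5] = 6×6 = 36

[8, 8, 24, 12, 12, 36]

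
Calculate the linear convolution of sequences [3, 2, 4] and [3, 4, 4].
y[0] = 3×3 = 9; y[1] = 3×4 + 2×3 = 18; y[2] = 3×4 + 2×4 + 4×3 = 32; y[3] = 2×4 + 4×4 = 24; y[4] = 4×4 = 16

[9, 18, 32, 24, 16]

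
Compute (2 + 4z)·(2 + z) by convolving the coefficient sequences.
Ascending coefficients: a = [2, 4], b = [2, 1]. c[0] = 2×2 = 4; c[1] = 2×1 + 4×2 = 10; c[2] = 4×1 = 4. Result coefficients: [4, 10, 4] → 4 + 10z + 4z^2

4 + 10z + 4z^2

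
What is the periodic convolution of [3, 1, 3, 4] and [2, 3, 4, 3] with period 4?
Use y[k] = Σ_j s[j]·t[(k-j) mod 4]. y[0] = 3×2 + 1×3 + 3×4 + 4×3 = 33; y[1] = 3×3 + 1×2 + 3×3 + 4×4 = 36; y[2] = 3×4 + 1×3 + 3×2 + 4×3 = 33; y[3] = 3×3 + 1×4 + 3×3 + 4×2 = 30. Result: [33, 36, 33, 30]

[33, 36, 33, 30]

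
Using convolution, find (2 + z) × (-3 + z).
Ascending coefficients: a = [2, 1], b = [-3, 1]. c[0] = 2×-3 = -6; c[1] = 2×1 + 1×-3 = -1; c[2] = 1×1 = 1. Result coefficients: [-6, -1, 1] → -6 - z + z^2

-6 - z + z^2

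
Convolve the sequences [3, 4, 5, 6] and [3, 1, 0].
y[0] = 3×3 = 9; y[1] = 3×1 + 4×3 = 15; y[2] = 3×0 + 4×1 + 5×3 = 19; y[3] = 4×0 + 5×1 + 6×3 = 23; y[4] = 5×0 + 6×1 = 6; y[5] = 6×0 = 0

[9, 15, 19, 23, 6, 0]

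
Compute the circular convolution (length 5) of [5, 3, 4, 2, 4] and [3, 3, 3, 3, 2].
Use y[k] = Σ_j u[j]·v[(k-j) mod 5]. y[0] = 5×3 + 3×2 + 4×3 + 2×3 + 4×3 = 51; y[1] = 5×3 + 3×3 + 4×2 + 2×3 + 4×3 = 50; y[2] = 5×3 + 3×3 + 4×3 + 2×2 + 4×3 = 52; y[3] = 5×3 + 3×3 + 4×3 + 2×3 + 4×2 = 50; y[4] = 5×2 + 3×3 + 4×3 + 2×3 + 4×3 = 49. Result: [51, 50, 52, 50, 49]

[51, 50, 52, 50, 49]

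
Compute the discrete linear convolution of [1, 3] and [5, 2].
y[0] = 1×5 = 5; y[1] = 1×2 + 3×5 = 17; y[2] = 3×2 = 6

[5, 17, 6]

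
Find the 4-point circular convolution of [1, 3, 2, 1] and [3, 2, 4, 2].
Use y[k] = Σ_j a[j]·b[(k-j) mod 4]. y[0] = 1×3 + 3×2 + 2×4 + 1×2 = 19; y[1] = 1×2 + 3×3 + 2×2 + 1×4 = 19; y[2] = 1×4 + 3×2 + 2×3 + 1×2 = 18; y[3] = 1×2 + 3×4 + 2×2 + 1×3 = 21. Result: [19, 19, 18, 21]

[19, 19, 18, 21]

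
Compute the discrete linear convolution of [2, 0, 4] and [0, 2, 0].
y[0] = 2×0 = 0; y[1] = 2×2 + 0×0 = 4; y[2] = 2×0 + 0×2 + 4×0 = 0; y[3] = 0×0 + 4×2 = 8; y[4] = 4×0 = 0

[0, 4, 0, 8, 0]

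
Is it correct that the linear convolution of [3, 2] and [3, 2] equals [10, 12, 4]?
Recompute linear convolution of [3, 2] and [3, 2]: y[0] = 3×3 = 9; y[1] = 3×2 + 2×3 = 12; y[2] = 2×2 = 4 → [9, 12, 4]. Compare to given [10, 12, 4]: they differ at index 0: given 10, correct 9, so answer: No

No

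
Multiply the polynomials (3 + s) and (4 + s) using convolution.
Ascending coefficients: a = [3, 1], b = [4, 1]. c[0] = 3×4 = 12; c[1] = 3×1 + 1×4 = 7; c[2] = 1×1 = 1. Result coefficients: [12, 7, 1] → 12 + 7s + s^2

12 + 7s + s^2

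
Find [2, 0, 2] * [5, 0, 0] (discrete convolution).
y[0] = 2×5 = 10; y[1] = 2×0 + 0×5 = 0; y[2] = 2×0 + 0×0 + 2×5 = 10; y[3] = 0×0 + 2×0 = 0; y[4] = 2×0 = 0

[10, 0, 10, 0, 0]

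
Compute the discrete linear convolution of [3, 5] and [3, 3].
y[0] = 3×3 = 9; y[1] = 3×3 + 5×3 = 24; y[2] = 5×3 = 15

[9, 24, 15]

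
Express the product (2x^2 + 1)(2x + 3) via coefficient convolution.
Ascending coefficients: a = [1, 0, 2], b = [3, 2]. c[0] = 1×3 = 3; c[1] = 1×2 + 0×3 = 2; c[2] = 0×2 + 2×3 = 6; c[3] = 2×2 = 4. Result coefficients: [3, 2, 6, 4] → 4x^3 + 6x^2 + 2x + 3

4x^3 + 6x^2 + 2x + 3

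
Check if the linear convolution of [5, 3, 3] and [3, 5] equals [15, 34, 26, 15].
Recompute linear convolution of [5, 3, 3] and [3, 5]: y[0] = 5×3 = 15; y[1] = 5×5 + 3×3 = 34; y[2] = 3×5 + 3×3 = 24; y[3] = 3×5 = 15 → [15, 34, 24, 15]. Compare to given [15, 34, 26, 15]: they differ at index 2: given 26, correct 24, so answer: No

No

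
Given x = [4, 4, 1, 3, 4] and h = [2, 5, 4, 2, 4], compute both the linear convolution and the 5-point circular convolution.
Linear: y_lin[0] = 4×2 = 8; y_lin[1] = 4×5 + 4×2 = 28; y_lin[2] = 4×4 + 4×5 + 1×2 = 38; y_lin[3] = 4×2 + 4×4 + 1×5 + 3×2 = 35; y_lin[4] = 4×4 + 4×2 + 1×4 + 3×5 + 4×2 = 51; y_lin[5] = 4×4 + 1×2 + 3×4 + 4×5 = 50; y_lin[6] = 1×4 + 3×2 + 4×4 = 26; y_lin[7] = 3×4 + 4×2 = 20; y_lin[8] = 4×4 = 16 → [8, 28, 38, 35, 51, 50, 26, 20, 16]. Circular (length 5): y[0] = 4×2 + 4×4 + 1×2 + 3×4 + 4×5 = 58; y[1] = 4×5 + 4×2 + 1×4 + 3×2 + 4×4 = 54; y[2] = 4×4 + 4×5 + 1×2 + 3×4 + 4×2 = 58; y[3] = 4×2 + 4×4 + 1×5 + 3×2 + 4×4 = 51; y[4] = 4×4 + 4×2 + 1×4 + 3×5 + 4×2 = 51 → [58, 54, 58, 51, 51]

Linear: [8, 28, 38, 35, 51, 50, 26, 20, 16], Circular: [58, 54, 58, 51, 51]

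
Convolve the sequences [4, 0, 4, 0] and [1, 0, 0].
y[0] = 4×1 = 4; y[1] = 4×0 + 0×1 = 0; y[2] = 4×0 + 0×0 + 4×1 = 4; y[3] = 0×0 + 4×0 + 0×1 = 0; y[4] = 4×0 + 0×0 = 0; y[5] = 0×0 = 0

[4, 0, 4, 0, 0, 0]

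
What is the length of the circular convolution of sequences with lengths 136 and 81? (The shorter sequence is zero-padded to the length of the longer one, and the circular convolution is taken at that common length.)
Circular convolution (zero-padding the shorter input) has length max(m, n) = max(136, 81) = 136

136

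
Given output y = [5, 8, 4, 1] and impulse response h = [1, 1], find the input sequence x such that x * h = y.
Deconvolve y=[5, 8, 4, 1] by h=[1, 1]. Since h[0]=1, solve forward: x[0] = y[0] / 1 = 5; x[1] = (y[1] - 5×1) / 1 = 3; x[2] = (y[2] - 3×1) / 1 = 1. So x = [5, 3, 1]. Check by forward convolution: y[0] = 5×1 = 5; y[1] = 5×1 + 3×1 = 8; y[2] = 3×1 + 1×1 = 4; y[3] = 1×1 = 1

[5, 3, 1]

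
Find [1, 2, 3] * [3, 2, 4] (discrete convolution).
y[0] = 1×3 = 3; y[1] = 1×2 + 2×3 = 8; y[2] = 1×4 + 2×2 + 3×3 = 17; y[3] = 2×4 + 3×2 = 14; y[4] = 3×4 = 12

[3, 8, 17, 14, 12]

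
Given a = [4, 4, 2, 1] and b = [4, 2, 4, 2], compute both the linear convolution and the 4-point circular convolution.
Linear: y_lin[0] = 4×4 = 16; y_lin[1] = 4×2 + 4×4 = 24; y_lin[2] = 4×4 + 4×2 + 2×4 = 32; y_lin[3] = 4×2 + 4×4 + 2×2 + 1×4 = 32; y_lin[4] = 4×2 + 2×4 + 1×2 = 18; y_lin[5] = 2×2 + 1×4 = 8; y_lin[6] = 1×2 = 2 → [16, 24, 32, 32, 18, 8, 2]. Circular (length 4): y[0] = 4×4 + 4×2 + 2×4 + 1×2 = 34; y[1] = 4×2 + 4×4 + 2×2 + 1×4 = 32; y[2] = 4×4 + 4×2 + 2×4 + 1×2 = 34; y[3] = 4×2 + 4×4 + 2×2 + 1×4 = 32 → [34, 32, 34, 32]

Linear: [16, 24, 32, 32, 18, 8, 2], Circular: [34, 32, 34, 32]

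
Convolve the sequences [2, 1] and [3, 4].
y[0] = 2×3 = 6; y[1] = 2×4 + 1×3 = 11; y[2] = 1×4 = 4

[6, 11, 4]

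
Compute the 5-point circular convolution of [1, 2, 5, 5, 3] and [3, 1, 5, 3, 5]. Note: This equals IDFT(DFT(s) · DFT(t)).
Either evaluate y[k] = Σ_j s[j]·t[(k-j) mod 5] directly, or use IDFT(DFT(s) · DFT(t)). y[0] = 1×3 + 2×5 + 5×3 + 5×5 + 3×1 = 56; y[1] = 1×1 + 2×3 + 5×5 + 5×3 + 3×5 = 62; y[2] = 1×5 + 2×1 + 5×3 + 5×5 + 3×3 = 56; y[3] = 1×3 + 2×5 + 5×1 + 5×3 + 3×5 = 48; y[4] = 1×5 + 2×3 + 5×5 + 5×1 + 3×3 = 50. Result: [56, 62, 56, 48, 50]

[56, 62, 56, 48, 50]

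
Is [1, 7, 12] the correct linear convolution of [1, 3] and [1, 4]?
Recompute linear convolution of [1, 3] and [1, 4]: y[0] = 1×1 = 1; y[1] = 1×4 + 3×1 = 7; y[2] = 3×4 = 12 → [1, 7, 12]. Given [1, 7, 12] matches, so answer: Yes

Yes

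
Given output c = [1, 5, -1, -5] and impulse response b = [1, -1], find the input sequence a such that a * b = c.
Deconvolve c=[1, 5, -1, -5] by b=[1, -1]. Since b[0]=1, solve forward: a[0] = c[0] / 1 = 1; a[1] = (c[1] - 1×-1) / 1 = 6; a[2] = (c[2] - 6×-1) / 1 = 5. So a = [1, 6, 5]. Check by forward convolution: c[0] = 1×1 = 1; c[1] = 1×-1 + 6×1 = 5; c[2] = 6×-1 + 5×1 = -1; c[3] = 5×-1 = -5

[1, 6, 5]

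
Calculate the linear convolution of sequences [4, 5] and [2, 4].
y[0] = 4×2 = 8; y[1] = 4×4 + 5×2 = 26; y[2] = 5×4 = 20

[8, 26, 20]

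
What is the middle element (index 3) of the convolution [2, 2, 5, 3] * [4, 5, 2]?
Use y[k] = Σ_i a[i]·b[k-i] at k=3. y[3] = 2×2 + 5×5 + 3×4 = 41

41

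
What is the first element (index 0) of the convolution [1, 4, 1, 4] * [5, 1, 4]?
Use y[k] = Σ_i a[i]·b[k-i] at k=0. y[0] = 1×5 = 5

5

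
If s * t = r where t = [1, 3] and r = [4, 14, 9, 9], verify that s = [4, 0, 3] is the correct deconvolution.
Forward-compute [4, 0, 3] * [1, 3]: r[0] = 4×1 = 4; r[1] = 4×3 + 0×1 = 12; r[2] = 0×3 + 3×1 = 3; r[3] = 3×3 = 9 → [4, 12, 3, 9]. Does not match given r = [4, 14, 9, 9].

Not verified. [4, 0, 3] * [1, 3] = [4, 12, 3, 9], which differs from [4, 14, 9, 9] at index 1.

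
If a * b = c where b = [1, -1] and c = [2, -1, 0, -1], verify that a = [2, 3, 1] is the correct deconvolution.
Forward-compute [2, 3, 1] * [1, -1]: c[0] = 2×1 = 2; c[1] = 2×-1 + 3×1 = 1; c[2] = 3×-1 + 1×1 = -2; c[3] = 1×-1 = -1 → [2, 1, -2, -1]. Does not match given c = [2, -1, 0, -1].

Not verified. [2, 3, 1] * [1, -1] = [2, 1, -2, -1], which differs from [2, -1, 0, -1] at index 1.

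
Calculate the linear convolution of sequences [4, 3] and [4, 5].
y[0] = 4×4 = 16; y[1] = 4×5 + 3×4 = 32; y[2] = 3×5 = 15

[16, 32, 15]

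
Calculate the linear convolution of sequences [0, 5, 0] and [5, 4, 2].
y[0] = 0×5 = 0; y[1] = 0×4 + 5×5 = 25; y[2] = 0×2 + 5×4 + 0×5 = 20; y[3] = 5×2 + 0×4 = 10; y[4] = 0×2 = 0

[0, 25, 20, 10, 0]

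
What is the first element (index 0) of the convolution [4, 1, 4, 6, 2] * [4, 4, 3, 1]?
Use y[k] = Σ_i a[i]·b[k-i] at k=0. y[0] = 4×4 = 16

16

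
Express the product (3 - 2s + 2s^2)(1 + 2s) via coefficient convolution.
Ascending coefficients: a = [3, -2, 2], b = [1, 2]. c[0] = 3×1 = 3; c[1] = 3×2 + -2×1 = 4; c[2] = -2×2 + 2×1 = -2; c[3] = 2×2 = 4. Result coefficients: [3, 4, -2, 4] → 3 + 4s - 2s^2 + 4s^3

3 + 4s - 2s^2 + 4s^3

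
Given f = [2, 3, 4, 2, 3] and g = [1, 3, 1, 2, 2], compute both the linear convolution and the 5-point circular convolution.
Linear: y_lin[0] = 2×1 = 2; y_lin[1] = 2×3 + 3×1 = 9; y_lin[2] = 2×1 + 3×3 + 4×1 = 15; y_lin[3] = 2×2 + 3×1 + 4×3 + 2×1 = 21; y_lin[4] = 2×2 + 3×2 + 4×1 + 2×3 + 3×1 = 23; y_lin[5] = 3×2 + 4×2 + 2×1 + 3×3 = 25; y_lin[6] = 4×2 + 2×2 + 3×1 = 15; y_lin[7] = 2×2 + 3×2 = 10; y_lin[8] = 3×2 = 6 → [2, 9, 15, 21, 23, 25, 15, 10, 6]. Circular (length 5): y[0] = 2×1 + 3×2 + 4×2 + 2×1 + 3×3 = 27; y[1] = 2×3 + 3×1 + 4×2 + 2×2 + 3×1 = 24; y[2] = 2×1 + 3×3 + 4×1 + 2×2 + 3×2 = 25; y[3] = 2×2 + 3×1 + 4×3 + 2×1 + 3×2 = 27; y[4] = 2×2 + 3×2 + 4×1 + 2×3 + 3×1 = 23 → [27, 24, 25, 27, 23]

Linear: [2, 9, 15, 21, 23, 25, 15, 10, 6], Circular: [27, 24, 25, 27, 23]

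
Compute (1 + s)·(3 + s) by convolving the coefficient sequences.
Ascending coefficients: a = [1, 1], b = [3, 1]. c[0] = 1×3 = 3; c[1] = 1×1 + 1×3 = 4; c[2] = 1×1 = 1. Result coefficients: [3, 4, 1] → 3 + 4s + s^2

3 + 4s + s^2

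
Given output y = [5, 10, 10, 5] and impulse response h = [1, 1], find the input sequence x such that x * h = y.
Deconvolve y=[5, 10, 10, 5] by h=[1, 1]. Since h[0]=1, solve forward: x[0] = y[0] / 1 = 5; x[1] = (y[1] - 5×1) / 1 = 5; x[2] = (y[2] - 5×1) / 1 = 5. So x = [5, 5, 5]. Check by forward convolution: y[0] = 5×1 = 5; y[1] = 5×1 + 5×1 = 10; y[2] = 5×1 + 5×1 = 10; y[3] = 5×1 = 5

[5, 5, 5]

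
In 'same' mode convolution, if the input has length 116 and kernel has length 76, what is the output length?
'Same' mode returns an output with the same length as the input: 116

116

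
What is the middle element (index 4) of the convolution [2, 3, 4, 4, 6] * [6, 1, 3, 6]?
Use y[k] = Σ_i a[i]·b[k-i] at k=4. y[4] = 3×6 + 4×3 + 4×1 + 6×6 = 70

70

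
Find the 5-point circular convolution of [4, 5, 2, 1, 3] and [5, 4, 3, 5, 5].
Use y[k] = Σ_j a[j]·b[(k-j) mod 5]. y[0] = 4×5 + 5×5 + 2×5 + 1×3 + 3×4 = 70; y[1] = 4×4 + 5×5 + 2×5 + 1×5 + 3×3 = 65; y[2] = 4×3 + 5×4 + 2×5 + 1×5 + 3×5 = 62; y[3] = 4×5 + 5×3 + 2×4 + 1×5 + 3×5 = 63; y[4] = 4×5 + 5×5 + 2×3 + 1×4 + 3×5 = 70. Result: [70, 65, 62, 63, 70]

[70, 65, 62, 63, 70]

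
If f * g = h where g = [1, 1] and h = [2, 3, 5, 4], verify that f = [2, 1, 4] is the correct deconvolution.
Forward-compute [2, 1, 4] * [1, 1]: h[0] = 2×1 = 2; h[1] = 2×1 + 1×1 = 3; h[2] = 1×1 + 4×1 = 5; h[3] = 4×1 = 4 → [2, 3, 5, 4]. Matches given h = [2, 3, 5, 4], so verified.

Verified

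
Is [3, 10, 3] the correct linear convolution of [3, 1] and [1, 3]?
Recompute linear convolution of [3, 1] and [1, 3]: y[0] = 3×1 = 3; y[1] = 3×3 + 1×1 = 10; y[2] = 1×3 = 3 → [3, 10, 3]. Given [3, 10, 3] matches, so answer: Yes

Yes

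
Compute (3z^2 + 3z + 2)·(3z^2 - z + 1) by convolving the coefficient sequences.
Ascending coefficients: a = [2, 3, 3], b = [1, -1, 3]. c[0] = 2×1 = 2; c[1] = 2×-1 + 3×1 = 1; c[2] = 2×3 + 3×-1 + 3×1 = 6; c[3] = 3×3 + 3×-1 = 6; c[4] = 3×3 = 9. Result coefficients: [2, 1, 6, 6, 9] → 9z^4 + 6z^3 + 6z^2 + z + 2

9z^4 + 6z^3 + 6z^2 + z + 2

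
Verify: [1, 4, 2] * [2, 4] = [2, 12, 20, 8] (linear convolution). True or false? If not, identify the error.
Recompute linear convolution of [1, 4, 2] and [2, 4]: y[0] = 1×2 = 2; y[1] = 1×4 + 4×2 = 12; y[2] = 4×4 + 2×2 = 20; y[3] = 2×4 = 8 → [2, 12, 20, 8]. Given [2, 12, 20, 8] matches, so answer: Yes

Yes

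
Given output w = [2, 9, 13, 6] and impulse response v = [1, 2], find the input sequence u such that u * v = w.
Deconvolve w=[2, 9, 13, 6] by v=[1, 2]. Since v[0]=1, solve forward: u[0] = w[0] / 1 = 2; u[1] = (w[1] - 2×2) / 1 = 5; u[2] = (w[2] - 5×2) / 1 = 3. So u = [2, 5, 3]. Check by forward convolution: w[0] = 2×1 = 2; w[1] = 2×2 + 5×1 = 9; w[2] = 5×2 + 3×1 = 13; w[3] = 3×2 = 6

[2, 5, 3]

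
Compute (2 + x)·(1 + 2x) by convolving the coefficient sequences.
Ascending coefficients: a = [2, 1], b = [1, 2]. c[0] = 2×1 = 2; c[1] = 2×2 + 1×1 = 5; c[2] = 1×2 = 2. Result coefficients: [2, 5, 2] → 2 + 5x + 2x^2

2 + 5x + 2x^2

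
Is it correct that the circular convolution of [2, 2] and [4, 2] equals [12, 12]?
Recompute circular convolution of [2, 2] and [4, 2]: y[0] = 2×4 + 2×2 = 12; y[1] = 2×2 + 2×4 = 12 → [12, 12]. Given [12, 12] matches, so answer: Yes

Yes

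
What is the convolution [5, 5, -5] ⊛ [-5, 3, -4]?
y[0] = 5×-5 = -25; y[1] = 5×3 + 5×-5 = -10; y[2] = 5×-4 + 5×3 + -5×-5 = 20; y[3] = 5×-4 + -5×3 = -35; y[4] = -5×-4 = 20

[-25, -10, 20, -35, 20]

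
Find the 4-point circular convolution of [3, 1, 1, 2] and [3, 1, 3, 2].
Use y[k] = Σ_j s[j]·t[(k-j) mod 4]. y[0] = 3×3 + 1×2 + 1×3 + 2×1 = 16; y[1] = 3×1 + 1×3 + 1×2 + 2×3 = 14; y[2] = 3×3 + 1×1 + 1×3 + 2×2 = 17; y[3] = 3×2 + 1×3 + 1×1 + 2×3 = 16. Result: [16, 14, 17, 16]

[16, 14, 17, 16]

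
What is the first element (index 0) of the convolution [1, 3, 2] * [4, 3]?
Use y[k] = Σ_i a[i]·b[k-i] at k=0. y[0] = 1×4 = 4

4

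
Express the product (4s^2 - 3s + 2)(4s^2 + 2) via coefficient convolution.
Ascending coefficients: a = [2, -3, 4], b = [2, 0, 4]. c[0] = 2×2 = 4; c[1] = 2×0 + -3×2 = -6; c[2] = 2×4 + -3×0 + 4×2 = 16; c[3] = -3×4 + 4×0 = -12; c[4] = 4×4 = 16. Result coefficients: [4, -6, 16, -12, 16] → 16s^4 - 12s^3 + 16s^2 - 6s + 4

16s^4 - 12s^3 + 16s^2 - 6s + 4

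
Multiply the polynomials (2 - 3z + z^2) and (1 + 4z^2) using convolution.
Ascending coefficients: a = [2, -3, 1], b = [1, 0, 4]. c[0] = 2×1 = 2; c[1] = 2×0 + -3×1 = -3; c[2] = 2×4 + -3×0 + 1×1 = 9; c[3] = -3×4 + 1×0 = -12; c[4] = 1×4 = 4. Result coefficients: [2, -3, 9, -12, 4] → 2 - 3z + 9z^2 - 12z^3 + 4z^4

2 - 3z + 9z^2 - 12z^3 + 4z^4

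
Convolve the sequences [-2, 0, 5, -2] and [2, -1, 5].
y[0] = -2×2 = -4; y[1] = -2×-1 + 0×2 = 2; y[2] = -2×5 + 0×-1 + 5×2 = 0; y[3] = 0×5 + 5×-1 + -2×2 = -9; y[4] = 5×5 + -2×-1 = 27; y[5] = -2×5 = -10

[-4, 2, 0, -9, 27, -10]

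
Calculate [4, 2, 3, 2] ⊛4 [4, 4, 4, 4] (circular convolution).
Use y[k] = Σ_j a[j]·b[(k-j) mod 4]. y[0] = 4×4 + 2×4 + 3×4 + 2×4 = 44; y[1] = 4×4 + 2×4 + 3×4 + 2×4 = 44; y[2] = 4×4 + 2×4 + 3×4 + 2×4 = 44; y[3] = 4×4 + 2×4 + 3×4 + 2×4 = 44. Result: [44, 44, 44, 44]

[44, 44, 44, 44]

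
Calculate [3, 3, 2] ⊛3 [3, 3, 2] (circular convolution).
Use y[k] = Σ_j u[j]·v[(k-j) mod 3]. y[0] = 3×3 + 3×2 + 2×3 = 21; y[1] = 3×3 + 3×3 + 2×2 = 22; y[2] = 3×2 + 3×3 + 2×3 = 21. Result: [21, 22, 21]

[21, 22, 21]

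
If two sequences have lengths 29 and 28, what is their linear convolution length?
Linear/full convolution length: m + n - 1 = 29 + 28 - 1 = 56

56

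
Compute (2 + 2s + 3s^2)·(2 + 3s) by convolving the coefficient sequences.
Ascending coefficients: a = [2, 2, 3], b = [2, 3]. c[0] = 2×2 = 4; c[1] = 2×3 + 2×2 = 10; c[2] = 2×3 + 3×2 = 12; c[3] = 3×3 = 9. Result coefficients: [4, 10, 12, 9] → 4 + 10s + 12s^2 + 9s^3

4 + 10s + 12s^2 + 9s^3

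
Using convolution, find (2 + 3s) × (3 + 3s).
Ascending coefficients: a = [2, 3], b = [3, 3]. c[0] = 2×3 = 6; c[1] = 2×3 + 3×3 = 15; c[2] = 3×3 = 9. Result coefficients: [6, 15, 9] → 6 + 15s + 9s^2

6 + 15s + 9s^2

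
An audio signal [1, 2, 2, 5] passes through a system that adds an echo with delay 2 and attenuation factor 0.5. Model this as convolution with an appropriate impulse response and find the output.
Direct-path + delayed-attenuated-path model → impulse response h = [1, 0, 0.5] (1 at lag 0, 0.5 at lag 2). Output y[n] = x[n] + 0.5·x[n - 2] (with x[n] = 0 outside 0..3): y[0] = 1 + 0.5×0 = 1; y[1] = 2 + 0.5×0 = 2; y[2] = 2 + 0.5×1 = 2.5; y[3] = 5 + 0.5×2 = 6.0; y[4] = 0 + 0.5×2 = 1.0; y[5] = 0 + 0.5×5 = 2.5. So y = [1, 2, 2.5, 6.0, 1.0, 2.5]

[1, 2, 2.5, 6.0, 1.0, 2.5]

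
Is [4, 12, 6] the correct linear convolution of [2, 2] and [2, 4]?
Recompute linear convolution of [2, 2] and [2, 4]: y[0] = 2×2 = 4; y[1] = 2×4 + 2×2 = 12; y[2] = 2×4 = 8 → [4, 12, 8]. Compare to given [4, 12, 6]: they differ at index 2: given 6, correct 8, so answer: No

No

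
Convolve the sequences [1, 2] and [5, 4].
y[0] = 1×5 = 5; y[1] = 1×4 + 2×5 = 14; y[2] = 2×4 = 8

[5, 14, 8]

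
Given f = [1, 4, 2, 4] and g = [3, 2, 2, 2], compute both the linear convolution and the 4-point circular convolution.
Linear: y_lin[0] = 1×3 = 3; y_lin[1] = 1×2 + 4×3 = 14; y_lin[2] = 1×2 + 4×2 + 2×3 = 16; y_lin[3] = 1×2 + 4×2 + 2×2 + 4×3 = 26; y_lin[4] = 4×2 + 2×2 + 4×2 = 20; y_lin[5] = 2×2 + 4×2 = 12; y_lin[6] = 4×2 = 8 → [3, 14, 16, 26, 20, 12, 8]. Circular (length 4): y[0] = 1×3 + 4×2 + 2×2 + 4×2 = 23; y[1] = 1×2 + 4×3 + 2×2 + 4×2 = 26; y[2] = 1×2 + 4×2 + 2×3 + 4×2 = 24; y[3] = 1×2 + 4×2 + 2×2 + 4×3 = 26 → [23, 26, 24, 26]

Linear: [3, 14, 16, 26, 20, 12, 8], Circular: [23, 26, 24, 26]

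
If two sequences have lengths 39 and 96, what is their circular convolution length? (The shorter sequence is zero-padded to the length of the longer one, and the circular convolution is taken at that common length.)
Circular convolution (zero-padding the shorter input) has length max(m, n) = max(39, 96) = 96

96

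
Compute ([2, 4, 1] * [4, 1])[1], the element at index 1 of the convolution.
Use y[k] = Σ_i a[i]·b[k-i] at k=1. y[1] = 2×1 + 4×4 = 18

18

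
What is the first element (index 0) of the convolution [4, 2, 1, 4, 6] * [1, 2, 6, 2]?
Use y[k] = Σ_i a[i]·b[k-i] at k=0. y[0] = 4×1 = 4

4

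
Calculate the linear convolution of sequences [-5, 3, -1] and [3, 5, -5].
y[0] = -5×3 = -15; y[1] = -5×5 + 3×3 = -16; y[2] = -5×-5 + 3×5 + -1×3 = 37; y[3] = 3×-5 + -1×5 = -20; y[4] = -1×-5 = 5

[-15, -16, 37, -20, 5]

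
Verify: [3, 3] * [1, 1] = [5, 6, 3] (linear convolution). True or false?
Recompute linear convolution of [3, 3] and [1, 1]: y[0] = 3×1 = 3; y[1] = 3×1 + 3×1 = 6; y[2] = 3×1 = 3 → [3, 6, 3]. Compare to given [5, 6, 3]: they differ at index 0: given 5, correct 3, so answer: No

No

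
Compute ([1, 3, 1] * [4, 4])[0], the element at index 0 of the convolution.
Use y[k] = Σ_i a[i]·b[k-i] at k=0. y[0] = 1×4 = 4

4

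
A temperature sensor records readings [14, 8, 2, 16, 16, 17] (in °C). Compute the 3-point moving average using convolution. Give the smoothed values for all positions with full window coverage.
3-point moving average kernel = [1, 1, 1]. Apply in 'valid' mode (full window coverage): avg[0] = (14 + 8 + 2) / 3 = 8.0; avg[1] = (8 + 2 + 16) / 3 = 8.67; avg[2] = (2 + 16 + 16) / 3 = 11.33; avg[3] = (16 + 16 + 17) / 3 = 16.33. Smoothed values: [8.0, 8.67, 11.33, 16.33]

[8.0, 8.67, 11.33, 16.33]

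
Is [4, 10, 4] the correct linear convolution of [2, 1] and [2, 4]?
Recompute linear convolution of [2, 1] and [2, 4]: y[0] = 2×2 = 4; y[1] = 2×4 + 1×2 = 10; y[2] = 1×4 = 4 → [4, 10, 4]. Given [4, 10, 4] matches, so answer: Yes

Yes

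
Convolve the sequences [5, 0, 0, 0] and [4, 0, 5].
y[0] = 5×4 = 20; y[1] = 5×0 + 0×4 = 0; y[2] = 5×5 + 0×0 + 0×4 = 25; y[3] = 0×5 + 0×0 + 0×4 = 0; y[4] = 0×5 + 0×0 = 0; y[5] = 0×5 = 0

[20, 0, 25, 0, 0, 0]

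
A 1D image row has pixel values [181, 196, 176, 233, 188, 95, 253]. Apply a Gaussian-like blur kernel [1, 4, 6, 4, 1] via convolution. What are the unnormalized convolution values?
Convolve image row [181, 196, 176, 233, 188, 95, 253] with kernel [1, 4, 6, 4, 1]: y[0] = 181×1 = 181; y[1] = 181×4 + 196×1 = 920; y[2] = 181×6 + 196×4 + 176×1 = 2046; y[3] = 181×4 + 196×6 + 176×4 + 233×1 = 2837; y[4] = 181×1 + 196×4 + 176×6 + 233×4 + 188×1 = 3141; y[5] = 196×1 + 176×4 + 233×6 + 188×4 + 95×1 = 3145; y[6] = 176×1 + 233×4 + 188×6 + 95×4 + 253×1 = 2869; y[7] = 233×1 + 188×4 + 95×6 + 253×4 = 2567; y[8] = 188×1 + 95×4 + 253×6 = 2086; y[9] = 95×1 + 253×4 = 1107; y[10] = 253×1 = 253 → [181, 920, 2046, 2837, 3141, 3145, 2869, 2567, 2086, 1107, 253]. Normalization factor = sum(kernel) = 16.

[181, 920, 2046, 2837, 3141, 3145, 2869, 2567, 2086, 1107, 253]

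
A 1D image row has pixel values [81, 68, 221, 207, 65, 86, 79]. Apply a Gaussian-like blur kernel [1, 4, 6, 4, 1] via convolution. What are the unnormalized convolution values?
Convolve image row [81, 68, 221, 207, 65, 86, 79] with kernel [1, 4, 6, 4, 1]: y[0] = 81×1 = 81; y[1] = 81×4 + 68×1 = 392; y[2] = 81×6 + 68×4 + 221×1 = 979; y[3] = 81×4 + 68×6 + 221×4 + 207×1 = 1823; y[4] = 81×1 + 68×4 + 221×6 + 207×4 + 65×1 = 2572; y[5] = 68×1 + 221×4 + 207×6 + 65×4 + 86×1 = 2540; y[6] = 221×1 + 207×4 + 65×6 + 86×4 + 79×1 = 1862; y[7] = 207×1 + 65×4 + 86×6 + 79×4 = 1299; y[8] = 65×1 + 86×4 + 79×6 = 883; y[9] = 86×1 + 79×4 = 402; y[10] = 79×1 = 79 → [81, 392, 979, 1823, 2572, 2540, 1862, 1299, 883, 402, 79]. Normalization factor = sum(kernel) = 16.

[81, 392, 979, 1823, 2572, 2540, 1862, 1299, 883, 402, 79]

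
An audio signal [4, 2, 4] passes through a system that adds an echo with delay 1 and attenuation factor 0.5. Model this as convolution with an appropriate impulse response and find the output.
Direct-path + delayed-attenuated-path model → impulse response h = [1, 0.5] (1 at lag 0, 0.5 at lag 1). Output y[n] = x[n] + 0.5·x[n - 1] (with x[n] = 0 outside 0..2): y[0] = 4 + 0.5×0 = 4; y[1] = 2 + 0.5×4 = 4.0; y[2] = 4 + 0.5×2 = 5.0; y[3] = 0 + 0.5×4 = 2.0. So y = [4, 4.0, 5.0, 2.0]

[4, 4.0, 5.0, 2.0]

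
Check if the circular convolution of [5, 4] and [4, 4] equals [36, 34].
Recompute circular convolution of [5, 4] and [4, 4]: y[0] = 5×4 + 4×4 = 36; y[1] = 5×4 + 4×4 = 36 → [36, 36]. Compare to given [36, 34]: they differ at index 1: given 34, correct 36, so answer: No

No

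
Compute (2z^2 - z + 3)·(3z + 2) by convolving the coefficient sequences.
Ascending coefficients: a = [3, -1, 2], b = [2, 3]. c[0] = 3×2 = 6; c[1] = 3×3 + -1×2 = 7; c[2] = -1×3 + 2×2 = 1; c[3] = 2×3 = 6. Result coefficients: [6, 7, 1, 6] → 6z^3 + z^2 + 7z + 6

6z^3 + z^2 + 7z + 6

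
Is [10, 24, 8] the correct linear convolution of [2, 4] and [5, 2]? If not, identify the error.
Recompute linear convolution of [2, 4] and [5, 2]: y[0] = 2×5 = 10; y[1] = 2×2 + 4×5 = 24; y[2] = 4×2 = 8 → [10, 24, 8]. Given [10, 24, 8] matches, so answer: Yes

Yes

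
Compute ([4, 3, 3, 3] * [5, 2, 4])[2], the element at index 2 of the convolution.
Use y[k] = Σ_i a[i]·b[k-i] at k=2. y[2] = 4×4 + 3×2 + 3×5 = 37

37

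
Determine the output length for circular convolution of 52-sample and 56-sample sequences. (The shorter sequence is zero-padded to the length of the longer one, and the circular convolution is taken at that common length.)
Circular convolution (zero-padding the shorter input) has length max(m, n) = max(52, 56) = 56

56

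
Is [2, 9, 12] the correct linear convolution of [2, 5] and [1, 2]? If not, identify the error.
Recompute linear convolution of [2, 5] and [1, 2]: y[0] = 2×1 = 2; y[1] = 2×2 + 5×1 = 9; y[2] = 5×2 = 10 → [2, 9, 10]. Compare to given [2, 9, 12]: they differ at index 2: given 12, correct 10, so answer: No

No. Error at index 2: given 12, correct 10.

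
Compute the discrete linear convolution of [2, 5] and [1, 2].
y[0] = 2×1 = 2; y[1] = 2×2 + 5×1 = 9; y[2] = 5×2 = 10

[2, 9, 10]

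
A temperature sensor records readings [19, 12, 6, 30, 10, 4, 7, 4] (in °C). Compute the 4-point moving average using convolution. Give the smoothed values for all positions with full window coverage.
4-point moving average kernel = [1, 1, 1, 1]. Apply in 'valid' mode (full window coverage): avg[0] = (19 + 12 + 6 + 30) / 4 = 16.75; avg[1] = (12 + 6 + 30 + 10) / 4 = 14.5; avg[2] = (6 + 30 + 10 + 4) / 4 = 12.5; avg[3] = (30 + 10 + 4 + 7) / 4 = 12.75; avg[4] = (10 + 4 + 7 + 4) / 4 = 6.25. Smoothed values: [16.75, 14.5, 12.5, 12.75, 6.25]

[16.75, 14.5, 12.5, 12.75, 6.25]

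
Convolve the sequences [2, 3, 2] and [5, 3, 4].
y[0] = 2×5 = 10; y[1] = 2×3 + 3×5 = 21; y[2] = 2×4 + 3×3 + 2×5 = 27; y[3] = 3×4 + 2×3 = 18; y[4] = 2×4 = 8

[10, 21, 27, 18, 8]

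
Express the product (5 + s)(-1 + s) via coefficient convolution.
Ascending coefficients: a = [5, 1], b = [-1, 1]. c[0] = 5×-1 = -5; c[1] = 5×1 + 1×-1 = 4; c[2] = 1×1 = 1. Result coefficients: [-5, 4, 1] → -5 + 4s + s^2

-5 + 4s + s^2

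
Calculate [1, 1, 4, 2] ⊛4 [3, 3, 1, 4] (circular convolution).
Use y[k] = Σ_j a[j]·b[(k-j) mod 4]. y[0] = 1×3 + 1×4 + 4×1 + 2×3 = 17; y[1] = 1×3 + 1×3 + 4×4 + 2×1 = 24; y[2] = 1×1 + 1×3 + 4×3 + 2×4 = 24; y[3] = 1×4 + 1×1 + 4×3 + 2×3 = 23. Result: [17, 24, 24, 23]

[17, 24, 24, 23]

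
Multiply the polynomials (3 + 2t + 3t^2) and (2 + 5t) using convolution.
Ascending coefficients: a = [3, 2, 3], b = [2, 5]. c[0] = 3×2 = 6; c[1] = 3×5 + 2×2 = 19; c[2] = 2×5 + 3×2 = 16; c[3] = 3×5 = 15. Result coefficients: [6, 19, 16, 15] → 6 + 19t + 16t^2 + 15t^3

6 + 19t + 16t^2 + 15t^3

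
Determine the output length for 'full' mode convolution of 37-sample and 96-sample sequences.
Linear/full convolution length: m + n - 1 = 37 + 96 - 1 = 132

132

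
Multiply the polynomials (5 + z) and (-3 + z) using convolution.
Ascending coefficients: a = [5, 1], b = [-3, 1]. c[0] = 5×-3 = -15; c[1] = 5×1 + 1×-3 = 2; c[2] = 1×1 = 1. Result coefficients: [-15, 2, 1] → -15 + 2z + z^2

-15 + 2z + z^2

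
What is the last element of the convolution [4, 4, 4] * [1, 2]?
Use y[k] = Σ_i a[i]·b[k-i] at k=3. y[3] = 4×2 = 8

8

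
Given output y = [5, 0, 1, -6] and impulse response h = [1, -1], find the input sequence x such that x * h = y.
Deconvolve y=[5, 0, 1, -6] by h=[1, -1]. Since h[0]=1, solve forward: x[0] = y[0] / 1 = 5; x[1] = (y[1] - 5×-1) / 1 = 5; x[2] = (y[2] - 5×-1) / 1 = 6. So x = [5, 5, 6]. Check by forward convolution: y[0] = 5×1 = 5; y[1] = 5×-1 + 5×1 = 0; y[2] = 5×-1 + 6×1 = 1; y[3] = 6×-1 = -6

[5, 5, 6]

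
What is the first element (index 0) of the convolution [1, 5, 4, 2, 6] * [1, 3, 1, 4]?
Use y[k] = Σ_i a[i]·b[k-i] at k=0. y[0] = 1×1 = 1

1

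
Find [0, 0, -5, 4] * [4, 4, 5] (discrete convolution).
y[0] = 0×4 = 0; y[1] = 0×4 + 0×4 = 0; y[2] = 0×5 + 0×4 + -5×4 = -20; y[3] = 0×5 + -5×4 + 4×4 = -4; y[4] = -5×5 + 4×4 = -9; y[5] = 4×5 = 20

[0, 0, -20, -4, -9, 20]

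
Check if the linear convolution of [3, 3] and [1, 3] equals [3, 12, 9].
Recompute linear convolution of [3, 3] and [1, 3]: y[0] = 3×1 = 3; y[1] = 3×3 + 3×1 = 12; y[2] = 3×3 = 9 → [3, 12, 9]. Given [3, 12, 9] matches, so answer: Yes

Yes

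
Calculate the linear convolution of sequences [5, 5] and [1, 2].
y[0] = 5×1 = 5; y[1] = 5×2 + 5×1 = 15; y[2] = 5×2 = 10

[5, 15, 10]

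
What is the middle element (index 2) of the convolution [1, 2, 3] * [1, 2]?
Use y[k] = Σ_i a[i]·b[k-i] at k=2. y[2] = 2×2 + 3×1 = 7

7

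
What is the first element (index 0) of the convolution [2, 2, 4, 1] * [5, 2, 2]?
Use y[k] = Σ_i a[i]·b[k-i] at k=0. y[0] = 2×5 = 10

10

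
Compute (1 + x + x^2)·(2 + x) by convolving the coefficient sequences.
Ascending coefficients: a = [1, 1, 1], b = [2, 1]. c[0] = 1×2 = 2; c[1] = 1×1 + 1×2 = 3; c[2] = 1×1 + 1×2 = 3; c[3] = 1×1 = 1. Result coefficients: [2, 3, 3, 1] → 2 + 3x + 3x^2 + x^3

2 + 3x + 3x^2 + x^3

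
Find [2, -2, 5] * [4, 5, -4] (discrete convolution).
y[0] = 2×4 = 8; y[1] = 2×5 + -2×4 = 2; y[2] = 2×-4 + -2×5 + 5×4 = 2; y[3] = -2×-4 + 5×5 = 33; y[4] = 5×-4 = -20

[8, 2, 2, 33, -20]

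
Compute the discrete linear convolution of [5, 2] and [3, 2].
y[0] = 5×3 = 15; y[1] = 5×2 + 2×3 = 16; y[2] = 2×2 = 4

[15, 16, 4]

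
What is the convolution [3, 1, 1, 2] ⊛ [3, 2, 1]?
y[0] = 3×3 = 9; y[1] = 3×2 + 1×3 = 9; y[2] = 3×1 + 1×2 + 1×3 = 8; y[3] = 1×1 + 1×2 + 2×3 = 9; y[4] = 1×1 + 2×2 = 5; y[5] = 2×1 = 2

[9, 9, 8, 9, 5, 2]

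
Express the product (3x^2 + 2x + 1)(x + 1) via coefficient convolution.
Ascending coefficients: a = [1, 2, 3], b = [1, 1]. c[0] = 1×1 = 1; c[1] = 1×1 + 2×1 = 3; c[2] = 2×1 + 3×1 = 5; c[3] = 3×1 = 3. Result coefficients: [1, 3, 5, 3] → 3x^3 + 5x^2 + 3x + 1

3x^3 + 5x^2 + 3x + 1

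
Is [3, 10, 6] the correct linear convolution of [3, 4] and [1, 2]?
Recompute linear convolution of [3, 4] and [1, 2]: y[0] = 3×1 = 3; y[1] = 3×2 + 4×1 = 10; y[2] = 4×2 = 8 → [3, 10, 8]. Compare to given [3, 10, 6]: they differ at index 2: given 6, correct 8, so answer: No

No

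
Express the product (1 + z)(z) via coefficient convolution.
Ascending coefficients: a = [1, 1], b = [0, 1]. c[0] = 1×0 = 0; c[1] = 1×1 + 1×0 = 1; c[2] = 1×1 = 1. Result coefficients: [0, 1, 1] → z + z^2

z + z^2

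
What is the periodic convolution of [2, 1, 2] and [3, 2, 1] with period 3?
Use y[k] = Σ_j a[j]·b[(k-j) mod 3]. y[0] = 2×3 + 1×1 + 2×2 = 11; y[1] = 2×2 + 1×3 + 2×1 = 9; y[2] = 2×1 + 1×2 + 2×3 = 10. Result: [11, 9, 10]

[11, 9, 10]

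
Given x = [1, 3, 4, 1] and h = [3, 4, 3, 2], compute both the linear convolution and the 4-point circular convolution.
Linear: y_lin[0] = 1×3 = 3; y_lin[1] = 1×4 + 3×3 = 13; y_lin[2] = 1×3 + 3×4 + 4×3 = 27; y_lin[3] = 1×2 + 3×3 + 4×4 + 1×3 = 30; y_lin[4] = 3×2 + 4×3 + 1×4 = 22; y_lin[5] = 4×2 + 1×3 = 11; y_lin[6] = 1×2 = 2 → [3, 13, 27, 30, 22, 11, 2]. Circular (length 4): y[0] = 1×3 + 3×2 + 4×3 + 1×4 = 25; y[1] = 1×4 + 3×3 + 4×2 + 1×3 = 24; y[2] = 1×3 + 3×4 + 4×3 + 1×2 = 29; y[3] = 1×2 + 3×3 + 4×4 + 1×3 = 30 → [25, 24, 29, 30]

Linear: [3, 13, 27, 30, 22, 11, 2], Circular: [25, 24, 29, 30]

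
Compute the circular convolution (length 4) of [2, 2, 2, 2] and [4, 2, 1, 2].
Use y[k] = Σ_j s[j]·t[(k-j) mod 4]. y[0] = 2×4 + 2×2 + 2×1 + 2×2 = 18; y[1] = 2×2 + 2×4 + 2×2 + 2×1 = 18; y[2] = 2×1 + 2×2 + 2×4 + 2×2 = 18; y[3] = 2×2 + 2×1 + 2×2 + 2×4 = 18. Result: [18, 18, 18, 18]

[18, 18, 18, 18]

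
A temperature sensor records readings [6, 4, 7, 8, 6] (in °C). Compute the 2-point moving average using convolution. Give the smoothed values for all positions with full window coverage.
2-point moving average kernel = [1, 1]. Apply in 'valid' mode (full window coverage): avg[0] = (6 + 4) / 2 = 5.0; avg[1] = (4 + 7) / 2 = 5.5; avg[2] = (7 + 8) / 2 = 7.5; avg[3] = (8 + 6) / 2 = 7.0. Smoothed values: [5.0, 5.5, 7.5, 7.0]

[5.0, 5.5, 7.5, 7.0]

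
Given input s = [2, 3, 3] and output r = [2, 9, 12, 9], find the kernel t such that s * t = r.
Output length 4 = len(s) + len(t) - 1 ⇒ len(t) = 2. Solve t forward using t[k] = (r[k] - Σ_{i≥1} s[i]·t[k-i]) / s[0]: t[0] = r[0] / s[0] = 2 / 2 = 1; t[1] = (r[1] - 3×1) / s[0] = (9 - 3×1) / 2 = 3. So t = [1, 3]. Forward-check [2, 3, 3] * [1, 3]: r[0] = 2×1 = 2; r[1] = 2×3 + 3×1 = 9; r[2] = 3×3 + 3×1 = 12; r[3] = 3×3 = 9 → [2, 9, 12, 9] ✓

[1, 3]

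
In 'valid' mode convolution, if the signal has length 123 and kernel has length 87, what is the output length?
'Valid' mode counts only positions where the kernel fully overlaps the signal: m - n + 1 = 123 - 87 + 1 = 37

37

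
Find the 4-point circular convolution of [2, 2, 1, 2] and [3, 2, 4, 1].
Use y[k] = Σ_j x[j]·h[(k-j) mod 4]. y[0] = 2×3 + 2×1 + 1×4 + 2×2 = 16; y[1] = 2×2 + 2×3 + 1×1 + 2×4 = 19; y[2] = 2×4 + 2×2 + 1×3 + 2×1 = 17; y[3] = 2×1 + 2×4 + 1×2 + 2×3 = 18. Result: [16, 19, 17, 18]

[16, 19, 17, 18]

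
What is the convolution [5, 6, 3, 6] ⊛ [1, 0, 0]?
y[0] = 5×1 = 5; y[1] = 5×0 + 6×1 = 6; y[2] = 5×0 + 6×0 + 3×1 = 3; y[3] = 6×0 + 3×0 + 6×1 = 6; y[4] = 3×0 + 6×0 = 0; y[5] = 6×0 = 0

[5, 6, 3, 6, 0, 0]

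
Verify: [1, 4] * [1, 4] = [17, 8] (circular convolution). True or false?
Recompute circular convolution of [1, 4] and [1, 4]: y[0] = 1×1 + 4×4 = 17; y[1] = 1×4 + 4×1 = 8 → [17, 8]. Given [17, 8] matches, so answer: Yes

Yes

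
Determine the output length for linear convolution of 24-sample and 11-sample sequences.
Linear/full convolution length: m + n - 1 = 24 + 11 - 1 = 34

34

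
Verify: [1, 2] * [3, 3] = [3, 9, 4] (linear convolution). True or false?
Recompute linear convolution of [1, 2] and [3, 3]: y[0] = 1×3 = 3; y[1] = 1×3 + 2×3 = 9; y[2] = 2×3 = 6 → [3, 9, 6]. Compare to given [3, 9, 4]: they differ at index 2: given 4, correct 6, so answer: No

No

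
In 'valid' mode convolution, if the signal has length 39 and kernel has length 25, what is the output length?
'Valid' mode counts only positions where the kernel fully overlaps the signal: m - n + 1 = 39 - 25 + 1 = 15

15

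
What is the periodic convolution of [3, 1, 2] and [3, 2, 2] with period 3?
Use y[k] = Σ_j x[j]·h[(k-j) mod 3]. y[0] = 3×3 + 1×2 + 2×2 = 15; y[1] = 3×2 + 1×3 + 2×2 = 13; y[2] = 3×2 + 1×2 + 2×3 = 14. Result: [15, 13, 14]

[15, 13, 14]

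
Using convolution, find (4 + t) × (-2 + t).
Ascending coefficients: a = [4, 1], b = [-2, 1]. c[0] = 4×-2 = -8; c[1] = 4×1 + 1×-2 = 2; c[2] = 1×1 = 1. Result coefficients: [-8, 2, 1] → -8 + 2t + t^2

-8 + 2t + t^2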